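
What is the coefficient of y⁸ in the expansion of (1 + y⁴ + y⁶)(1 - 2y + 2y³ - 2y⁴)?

(1 + y⁴ + y⁶) has coefficients 1,0,0,0,1,0,1 for degrees 0…6.
(1 - 2y + 2y³ - 2y⁴) has coefficients 1,-2,0,2,-2,0,0,0,0 for degrees 0…8.
[y⁸] = 1·0 + 1·(-2) + 1·0 = -2.

-2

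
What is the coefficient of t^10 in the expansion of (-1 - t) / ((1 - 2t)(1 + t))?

-1024

Partial fractions give a closed form: a_n = (-1)·2^n.
At n = 10: a_10 = -1024.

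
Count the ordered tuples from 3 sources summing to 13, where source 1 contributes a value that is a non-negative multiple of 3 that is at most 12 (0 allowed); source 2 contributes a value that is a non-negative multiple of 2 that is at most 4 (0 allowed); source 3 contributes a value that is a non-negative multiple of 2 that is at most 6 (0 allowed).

The generating function for the choices is (1 + z^3 + z^6 + z^9 + z^12)·(1 + z^2 + z^4)·(1 + z^2 + z^4 + z^6); the count is [z^13].
(1 + z^3 + z^6 + z^9 + z^12) has coefficients 1,0,0,1,0,0,1,0,0,1,0,0,1 for degrees 0…12.
(1 + z^2 + z^4) has coefficients 1,0,1,0,1,0,0,0,0,0,0,0,0,0 for degrees 0…13.
Finally multiplying by (1 + z^2 + z^4 + z^6), the product of all factors after the first has coefficients 1,0,2,0,3,0,3,0,2,0,1,0,0,0 for degrees 0…13.
[z^13] = 1·0 + 1·1 + 1·0 + 1·3 + 1·0 = 4.

4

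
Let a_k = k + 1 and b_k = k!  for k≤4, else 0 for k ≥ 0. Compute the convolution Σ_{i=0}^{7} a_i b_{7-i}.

153

This is [x^7] in the product of the two ordinary generating functions.
Σ = 1·0 + 2·0 + 3·0 + 4·24 + 5·6 + 6·2 + 7·1 + 8·1 = 153.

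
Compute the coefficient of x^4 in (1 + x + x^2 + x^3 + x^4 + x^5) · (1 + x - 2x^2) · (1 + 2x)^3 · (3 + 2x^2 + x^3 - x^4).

(1 + x + x^2 + x^3 + x^4 + x^5) has coefficients 1,1,1,1,1 for degrees 0…4.
(1 + x - 2x^2) has coefficients 1,1,-2,0,0 for degrees 0…4.
Multiplying by (1 + 2x)^3 gives running coefficients 1,7,16,8,-16 for degrees 0…4.
Finally multiplying by (3 + 2x^2 + x^3 - x^4), the product of all factors after the first has coefficients 3,21,50,39,-10 for degrees 0…4.
[x^4] = 1·(-10) + 1·39 + 1·50 + 1·21 + 1·3 = 103.

103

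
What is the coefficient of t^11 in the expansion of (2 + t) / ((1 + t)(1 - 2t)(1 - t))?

6825

Partial fractions give a closed form: a_n = (1/6)·(-1)^n + (10/3)·2^n + (-3/2)·1^n.
At n = 11: a_11 = 6825.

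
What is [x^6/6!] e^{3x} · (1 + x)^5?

83079

The EGF product rule gives c_6 = Σ_{k_1+k_2=6} C(6; k_1,k_2) · ∏ g_i(k_i), where e^{3x} gives (3)^k; (1+x)^5 gives the falling factorial (5)_k.
g_1(k) for k = 0…6: 1, 3, 9, 27, 81, 243, 729.
g_2(k) for k = 0…6: 1, 5, 20, 60, 120, 120, 0.
c_6 = Σ_k C(6,k)·g_1(k)·g_2(6−k) = 6·3·120 + 15·9·120 + 20·27·60 + 15·81·20 + 6·243·5 + 1·729·1 = 2160 + 16200 + 32400 + 24300 + 7290 + 729 = 83079.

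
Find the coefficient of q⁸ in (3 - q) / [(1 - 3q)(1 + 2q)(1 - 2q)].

Partial fractions give a closed form: a_n = (24/5)·3^n + (7/10)·(-2)^n + (-5/2)·2^n.
At n = 8: a_8 = 31032.

31032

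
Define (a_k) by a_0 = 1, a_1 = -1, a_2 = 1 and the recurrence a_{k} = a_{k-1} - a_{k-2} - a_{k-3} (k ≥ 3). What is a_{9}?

The ordinary generating function has denominator 1 - t + t^2 + t^3.
Iterating the recurrence: a_0,…,a_{9} = 1, -1, 1, 1, 1, -1, -3, -3, 1, 7.

7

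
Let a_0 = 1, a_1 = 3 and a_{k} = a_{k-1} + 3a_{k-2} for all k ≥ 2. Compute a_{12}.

26529

The ordinary generating function has denominator 1 - t - 3t^2.
Iterating the recurrence: a_0,…,a_{12} = 1, 3, 6, 15, 33, 78, 177, 411, 942, 2175, 5001, 11526, 26529.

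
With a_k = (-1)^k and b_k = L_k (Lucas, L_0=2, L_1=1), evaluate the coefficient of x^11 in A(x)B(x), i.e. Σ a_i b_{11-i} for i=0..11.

120

This is [x^11] in the product of the two ordinary generating functions.
Σ = 1·199 − 1·123 + 1·76 − 1·47 + 1·29 − 1·18 + 1·11 − 1·7 + 1·4 − 1·3 + 1·1 − 1·2 = 120.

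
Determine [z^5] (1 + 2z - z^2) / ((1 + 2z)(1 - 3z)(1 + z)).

Partial fractions give a closed form: a_n = (-1/5)·(-2)^n + (7/10)·3^n + (1/2)·(-1)^n.
At n = 5: a_5 = 176.

176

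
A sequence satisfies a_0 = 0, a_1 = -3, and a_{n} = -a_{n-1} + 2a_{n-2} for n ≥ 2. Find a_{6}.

63

The ordinary generating function has denominator 1 + x - 2x^2.
Iterating the recurrence: a_0,…,a_{6} = 0, -3, 3, -9, 15, -33, 63.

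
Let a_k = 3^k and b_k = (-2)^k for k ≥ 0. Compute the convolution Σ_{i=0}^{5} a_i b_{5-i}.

133

The convolution is the t^5 coefficient of A(t)B(t).
Σ = 1·(-32) + 3·16 + 9·(-8) + 27·4 + 81·(-2) + 243·1 = 133.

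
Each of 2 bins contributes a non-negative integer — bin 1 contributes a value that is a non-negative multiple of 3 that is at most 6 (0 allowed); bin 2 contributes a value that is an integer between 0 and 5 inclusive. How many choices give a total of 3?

The generating function for the choices is (1 + z³ + z⁶)·(1 + z + z² + z³ + z⁴ + z⁵); the count is [z³].
(1 + z³ + z⁶) has coefficients 1,0,0,1 for degrees 0…3.
(1 + z + z² + z³ + z⁴ + z⁵) has coefficients 1,1,1,1 for degrees 0…3.
[z³] = 1·1 + 1·1 = 2.

2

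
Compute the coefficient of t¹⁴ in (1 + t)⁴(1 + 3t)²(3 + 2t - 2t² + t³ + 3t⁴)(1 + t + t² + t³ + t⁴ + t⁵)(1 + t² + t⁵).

(1 + t)⁴ has coefficients 1,4,6,4,1 for degrees 0…4.
(1 + 3t)² has coefficients 1,6,9,0,0,0,0,0,0,0,0,0,0,0,0 for degrees 0…14.
Multiplying by (3 + 2t - 2t² + t³ + 3t⁴) gives running coefficients 3,20,37,7,-9,27,27,0,0,0,0,0,0,0,0 for degrees 0…14.
Multiplying by (1 + t + t² + t³ + t⁴ + t⁵) gives running coefficients 3,23,60,67,58,85,109,89,52,45,54,27,0,0,0 for degrees 0…14.
Finally multiplying by (1 + t² + t⁵), the product of all factors after the first has coefficients 3,23,63,90,118,155,190,234,228,192,191,181,143,79,45 for degrees 0…14.
[t¹⁴] = 1·45 + 4·79 + 6·143 + 4·181 + 1·191 = 2134.

2134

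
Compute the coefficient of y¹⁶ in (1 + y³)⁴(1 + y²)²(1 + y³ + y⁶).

11

(1 + y³)⁴ has coefficients 1,0,0,4,0,0,6,0,0,4,0,0,1 for degrees 0…12.
(1 + y²)² has coefficients 1,0,2,0,1,0,0,0,0,0,0,0,0,0,0,0,0 for degrees 0…16.
Finally multiplying by (1 + y³ + y⁶), the product of all factors after the first has coefficients 1,0,2,1,1,2,1,1,2,0,1,0,0,0,0,0,0 for degrees 0…16.
[y¹⁶] = 1·0 + 4·0 + 6·1 + 4·1 + 1·1 = 11.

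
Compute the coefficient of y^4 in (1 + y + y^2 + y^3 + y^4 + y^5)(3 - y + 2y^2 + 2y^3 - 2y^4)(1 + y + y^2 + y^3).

(1 + y + y^2 + y^3 + y^4 + y^5) has coefficients 1,1,1,1,1 for degrees 0…4.
(3 - y + 2y^2 + 2y^3 - 2y^4) has coefficients 3,-1,2,2,-2 for degrees 0…4.
Finally multiplying by (1 + y + y^2 + y^3), the product of all factors after the first has coefficients 3,2,4,6,1 for degrees 0…4.
[y^4] = 1·1 + 1·6 + 1·4 + 1·2 + 1·3 = 16.

16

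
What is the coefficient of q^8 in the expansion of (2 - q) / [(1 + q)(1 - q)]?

2

Partial fractions give a closed form: a_n = (3/2)·(-1)^n + (1/2)·1^n.
At n = 8: a_8 = 2.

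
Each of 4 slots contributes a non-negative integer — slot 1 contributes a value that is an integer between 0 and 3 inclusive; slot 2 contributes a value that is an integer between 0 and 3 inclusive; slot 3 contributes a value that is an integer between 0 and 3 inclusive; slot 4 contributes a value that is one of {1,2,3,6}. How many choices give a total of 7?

The generating function for the choices is (1 + x + x² + x³)·(1 + x + x² + x³)·(1 + x + x² + x³)·(x + x² + x³ + x⁶); the count is [x⁷].
(1 + x + x² + x³) has coefficients 1,1,1,1 for degrees 0…3.
(1 + x + x² + x³) has coefficients 1,1,1,1,0,0,0,0 for degrees 0…7.
Multiplying by (1 + x + x² + x³) gives running coefficients 1,2,3,4,3,2,1,0 for degrees 0…7.
Finally multiplying by (x + x² + x³ + x⁶), the product of all factors after the first has coefficients 0,1,3,6,9,10,10,8 for degrees 0…7.
[x⁷] = 1·8 + 1·10 + 1·10 + 1·9 = 37.

37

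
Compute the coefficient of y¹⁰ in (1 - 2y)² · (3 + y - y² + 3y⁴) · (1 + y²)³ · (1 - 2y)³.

867

(1 - 2y)² has coefficients 1,-4,4 for degrees 0…2.
(3 + y - y² + 3y⁴) has coefficients 3,1,-1,0,3,0,0,0,0,0,0 for degrees 0…10.
Multiplying by (1 + y²)³ gives running coefficients 3,1,8,3,9,3,9,1,8,0,3 for degrees 0…10.
Finally multiplying by (1 - 2y)³, the product of all factors after the first has coefficients 3,-17,38,-57,79,-79,75,-89,86,-108,91 for degrees 0…10.
[y¹⁰] = 1·91 − 4·(-108) + 4·86 = 867.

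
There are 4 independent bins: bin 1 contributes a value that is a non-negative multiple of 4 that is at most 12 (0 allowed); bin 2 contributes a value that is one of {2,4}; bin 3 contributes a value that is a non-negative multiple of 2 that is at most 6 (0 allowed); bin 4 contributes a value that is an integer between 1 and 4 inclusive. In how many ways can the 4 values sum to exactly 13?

The generating function for the choices is (1 + x⁴ + x⁸ + x¹²)·(x² + x⁴)·(1 + x² + x⁴ + x⁶)·(x + x² + x³ + x⁴); the count is [x¹³].
(1 + x⁴ + x⁸ + x¹²) has coefficients 1,0,0,0,1,0,0,0,1,0,0,0,1 for degrees 0…12.
(x² + x⁴) has coefficients 0,0,1,0,1,0,0,0,0,0,0,0,0,0 for degrees 0…13.
Multiplying by (1 + x² + x⁴ + x⁶) gives running coefficients 0,0,1,0,2,0,2,0,2,0,1,0,0,0 for degrees 0…13.
Finally multiplying by (x + x² + x³ + x⁴), the product of all factors after the first has coefficients 0,0,0,1,1,3,3,4,4,4,4,3,3,1 for degrees 0…13.
[x¹³] = 1·1 + 1·4 + 1·3 + 1·0 = 8.

8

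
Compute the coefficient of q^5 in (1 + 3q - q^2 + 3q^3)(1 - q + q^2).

3

(1 + 3q - q^2 + 3q^3) has coefficients 1,3,-1,3 for degrees 0…3.
(1 - q + q^2) has coefficients 1,-1,1,0,0,0 for degrees 0…5.
[q^5] = 1·0 + 3·0 − 1·0 + 3·1 = 3.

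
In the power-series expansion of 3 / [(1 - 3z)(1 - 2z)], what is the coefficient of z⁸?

57513

Partial fractions give a closed form: a_n = (9)·3^n + (-6)·2^n.
At n = 8: a_8 = 57513.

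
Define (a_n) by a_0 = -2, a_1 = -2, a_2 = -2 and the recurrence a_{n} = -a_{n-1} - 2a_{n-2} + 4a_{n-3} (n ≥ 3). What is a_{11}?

The ordinary generating function has denominator 1 + x + 2x^2 - 4x^3.
Iterating the recurrence: a_0,…,a_{11} = -2, -2, -2, -2, -2, -2, -2, -2, -2, -2, -2, -2.

-2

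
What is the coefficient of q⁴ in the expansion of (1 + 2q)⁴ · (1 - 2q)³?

(1 + 2q)⁴ has coefficients 1,8,24,32,16 for degrees 0…4.
(1 - 2q)³ has coefficients 1,-6,12,-8,0 for degrees 0…4.
[q⁴] = 1·0 + 8·(-8) + 24·12 + 32·(-6) + 16·1 = 48.

48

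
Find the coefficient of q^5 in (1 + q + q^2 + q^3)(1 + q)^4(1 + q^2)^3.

(1 + q + q^2 + q^3) has coefficients 1,1,1,1 for degrees 0…3.
(1 + q)^4 has coefficients 1,4,6,4,1,0 for degrees 0…5.
Finally multiplying by (1 + q^2)^3, the product of all factors after the first has coefficients 1,4,9,16,22,24 for degrees 0…5.
[q^5] = 1·24 + 1·22 + 1·16 + 1·9 = 71.

71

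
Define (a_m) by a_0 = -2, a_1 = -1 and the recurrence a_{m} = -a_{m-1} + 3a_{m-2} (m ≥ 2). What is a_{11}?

The ordinary generating function has denominator 1 + x - 3x^2.
Iterating the recurrence: a_0,…,a_{11} = -2, -1, -5, 2, -17, 23, -74, 143, -365, 794, -1889, 4271.

4271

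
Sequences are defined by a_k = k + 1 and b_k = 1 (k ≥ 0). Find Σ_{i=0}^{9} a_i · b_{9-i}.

55

Write out a_i and b_{9-i} for i = 0,…,9 and sum the products.
Σ = 1·1 + 2·1 + 3·1 + 4·1 + 5·1 + 6·1 + 7·1 + 8·1 + 9·1 + 10·1 = 55.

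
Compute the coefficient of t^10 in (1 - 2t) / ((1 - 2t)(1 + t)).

The denominator gives the recurrence a_n = a_(n−1) + 2a_(n−2) for n ≥ 2; the numerator fixes a_0 = 1, a_1 = -1.
Iterating: 1, -1, 1, -1, 1, -1, 1, -1, 1, -1, 1, so a_10 = 1.

1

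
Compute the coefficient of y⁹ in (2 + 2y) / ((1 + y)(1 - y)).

2

The denominator gives the recurrence a_n = a_(n−2) for n ≥ 2; the numerator fixes a_0 = 2, a_1 = 2.
Iterating: 2, 2, 2, 2, 2, 2, 2, 2, 2, 2, so a_9 = 2.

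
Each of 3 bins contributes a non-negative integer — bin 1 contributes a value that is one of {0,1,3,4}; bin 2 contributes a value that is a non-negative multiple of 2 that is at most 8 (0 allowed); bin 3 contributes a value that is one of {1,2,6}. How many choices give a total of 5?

The generating function for the choices is (1 + x + x^3 + x^4)·(1 + x^2 + x^4 + x^6 + x^8)·(x + x^2 + x^6); the count is [x^5].
(1 + x + x^3 + x^4) has coefficients 1,1,0,1,1 for degrees 0…4.
(1 + x^2 + x^4 + x^6 + x^8) has coefficients 1,0,1,0,1,0 for degrees 0…5.
Finally multiplying by (x + x^2 + x^6), the product of all factors after the first has coefficients 0,1,1,1,1,1 for degrees 0…5.
[x^5] = 1·1 + 1·1 + 1·1 + 1·1 = 4.

4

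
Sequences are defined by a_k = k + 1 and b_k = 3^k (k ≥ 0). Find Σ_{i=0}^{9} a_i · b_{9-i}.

This is [x^9] in the product of the two ordinary generating functions.
Σ = 1·19683 + 2·6561 + 3·2187 + 4·729 + 5·243 + 6·81 + 7·27 + 8·9 + 9·3 + 10·1 = 44281.

44281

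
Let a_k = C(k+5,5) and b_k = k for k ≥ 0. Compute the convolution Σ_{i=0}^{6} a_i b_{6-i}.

792

The convolution is the t^6 coefficient of A(t)B(t).
Σ = 1·6 + 6·5 + 21·4 + 56·3 + 126·2 + 252·1 + 462·0 = 792.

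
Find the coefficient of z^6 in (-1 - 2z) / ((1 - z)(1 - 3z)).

The denominator gives the recurrence a_n = 4a_(n−1) − 3a_(n−2) for n ≥ 2; the numerator fixes a_0 = -1, a_1 = -6.
Iterating: -1, -6, -21, -66, -201, -606, -1821, so a_6 = -1821.

-1821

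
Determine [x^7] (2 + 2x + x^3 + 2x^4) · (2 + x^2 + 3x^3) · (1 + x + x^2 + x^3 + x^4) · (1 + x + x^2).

(2 + 2x + x^3 + 2x^4) has coefficients 2,2,0,1,2 for degrees 0…4.
(2 + x^2 + 3x^3) has coefficients 2,0,1,3,0,0,0,0 for degrees 0…7.
Multiplying by (1 + x + x^2 + x^3 + x^4) gives running coefficients 2,2,3,6,6,4,4,3 for degrees 0…7.
Finally multiplying by (1 + x + x^2), the product of all factors after the first has coefficients 2,4,7,11,15,16,14,11 for degrees 0…7.
[x^7] = 2·11 + 2·14 + 1·15 + 2·11 = 87.

87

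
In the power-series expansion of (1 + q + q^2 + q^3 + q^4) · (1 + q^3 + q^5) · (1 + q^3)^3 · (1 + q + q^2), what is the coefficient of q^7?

(1 + q + q^2 + q^3 + q^4) has coefficients 1,1,1,1,1 for degrees 0…4.
(1 + q^3 + q^5) has coefficients 1,0,0,1,0,1,0,0 for degrees 0…7.
Multiplying by (1 + q^3)^3 gives running coefficients 1,0,0,4,0,1,6,0 for degrees 0…7.
Finally multiplying by (1 + q + q^2), the product of all factors after the first has coefficients 1,1,1,4,4,5,7,7 for degrees 0…7.
[q^7] = 1·7 + 1·7 + 1·5 + 1·4 + 1·4 = 27.

27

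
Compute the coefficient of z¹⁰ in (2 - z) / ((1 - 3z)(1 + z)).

The denominator gives the recurrence a_n = 2a_(n−1) + 3a_(n−2) for n ≥ 2; the numerator fixes a_0 = 2, a_1 = 3.
Iterating: 2, 3, 12, 33, 102, 303, 912, 2733, 8202, 24603, 73812, so a_10 = 73812.

73812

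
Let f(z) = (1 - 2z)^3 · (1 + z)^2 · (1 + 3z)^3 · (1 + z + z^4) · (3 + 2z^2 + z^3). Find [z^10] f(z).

(1 - 2z)^3 has coefficients 1,-6,12,-8 for degrees 0…3.
(1 + z)^2 has coefficients 1,2,1,0,0,0,0,0,0,0,0 for degrees 0…10.
Multiplying by (1 + 3z)^3 gives running coefficients 1,11,46,90,81,27,0,0,0,0,0 for degrees 0…10.
Multiplying by (1 + z + z^4) gives running coefficients 1,12,57,136,172,119,73,90,81,27,0 for degrees 0…10.
Finally multiplying by (3 + 2z^2 + z^3), the product of all factors after the first has coefficients 3,36,173,433,642,686,699,680,508,334,252 for degrees 0…10.
[z^10] = 1·252 − 6·334 + 12·508 − 8·680 = -1096.

-1096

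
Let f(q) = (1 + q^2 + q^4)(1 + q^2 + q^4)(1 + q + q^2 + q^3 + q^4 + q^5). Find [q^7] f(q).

(1 + q^2 + q^4) has coefficients 1,0,1,0,1 for degrees 0…4.
(1 + q^2 + q^4) has coefficients 1,0,1,0,1,0,0,0 for degrees 0…7.
Finally multiplying by (1 + q + q^2 + q^3 + q^4 + q^5), the product of all factors after the first has coefficients 1,1,2,2,3,3,2,2 for degrees 0…7.
[q^7] = 1·2 + 1·3 + 1·2 = 7.

7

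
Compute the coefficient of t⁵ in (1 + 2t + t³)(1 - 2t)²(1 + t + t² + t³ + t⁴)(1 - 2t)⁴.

243

(1 + 2t + t³) has coefficients 1,2,0,1 for degrees 0…3.
(1 - 2t)² has coefficients 1,-4,4,0,0,0 for degrees 0…5.
Multiplying by (1 + t + t² + t³ + t⁴) gives running coefficients 1,-3,1,1,1,0 for degrees 0…5.
Finally multiplying by (1 - 2t)⁴, the product of all factors after the first has coefficients 1,-11,49,-111,129,-64 for degrees 0…5.
[t⁵] = 1·(-64) + 2·129 + 1·49 = 243.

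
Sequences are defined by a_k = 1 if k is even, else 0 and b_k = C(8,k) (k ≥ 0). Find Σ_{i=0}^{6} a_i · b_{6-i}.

127

This is [x^6] in the product of the two ordinary generating functions.
Σ = 1·28 + 0·56 + 1·70 + 0·56 + 1·28 + 0·8 + 1·1 = 127.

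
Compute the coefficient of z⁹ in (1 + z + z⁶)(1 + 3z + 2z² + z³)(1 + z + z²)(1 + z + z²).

(1 + z + z⁶) has coefficients 1,1,0,0,0,0,1 for degrees 0…6.
(1 + 3z + 2z² + z³) has coefficients 1,3,2,1,0,0,0,0,0,0 for degrees 0…9.
Multiplying by (1 + z + z²) gives running coefficients 1,4,6,6,3,1,0,0,0,0 for degrees 0…9.
Finally multiplying by (1 + z + z²), the product of all factors after the first has coefficients 1,5,11,16,15,10,4,1,0,0 for degrees 0…9.
[z⁹] = 1·0 + 1·0 + 1·16 = 16.

16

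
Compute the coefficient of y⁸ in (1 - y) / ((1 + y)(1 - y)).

Partial fractions give a closed form: a_n = (1)·(-1)^n.
At n = 8: a_8 = 1.

1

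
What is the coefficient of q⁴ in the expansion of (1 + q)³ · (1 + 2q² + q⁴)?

(1 + q)³ has coefficients 1,3,3,1 for degrees 0…3.
(1 + 2q² + q⁴) has coefficients 1,0,2,0,1 for degrees 0…4.
[q⁴] = 1·1 + 3·0 + 3·2 + 1·0 = 7.

7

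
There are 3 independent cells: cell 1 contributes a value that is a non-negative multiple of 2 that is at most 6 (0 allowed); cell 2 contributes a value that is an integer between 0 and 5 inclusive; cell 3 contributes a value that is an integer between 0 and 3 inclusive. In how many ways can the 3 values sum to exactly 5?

10

The generating function for the choices is (1 + z^2 + z^4 + z^6)·(1 + z + z^2 + z^3 + z^4 + z^5)·(1 + z + z^2 + z^3); the count is [z^5].
(1 + z^2 + z^4 + z^6) has coefficients 1,0,1,0,1,0 for degrees 0…5.
(1 + z + z^2 + z^3 + z^4 + z^5) has coefficients 1,1,1,1,1,1 for degrees 0…5.
Finally multiplying by (1 + z + z^2 + z^3), the product of all factors after the first has coefficients 1,2,3,4,4,4 for degrees 0…5.
[z^5] = 1·4 + 1·4 + 1·2 = 10.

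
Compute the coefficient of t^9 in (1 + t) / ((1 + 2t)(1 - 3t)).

15644

Partial fractions give a closed form: a_n = (1/5)·(-2)^n + (4/5)·3^n.
At n = 9: a_9 = 15644.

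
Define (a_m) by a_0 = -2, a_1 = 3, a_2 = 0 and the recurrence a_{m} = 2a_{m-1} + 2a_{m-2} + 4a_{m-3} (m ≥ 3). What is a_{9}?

1072

The ordinary generating function has denominator 1 - 2z - 2z^2 - 4z^3.
Iterating the recurrence: a_0,…,a_{9} = -2, 3, 0, -2, 8, 12, 32, 120, 352, 1072.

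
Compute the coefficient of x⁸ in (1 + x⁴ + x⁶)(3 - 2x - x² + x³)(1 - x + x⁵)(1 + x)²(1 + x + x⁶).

-13

(1 + x⁴ + x⁶) has coefficients 1,0,0,0,1,0,1 for degrees 0…6.
(3 - 2x - x² + x³) has coefficients 3,-2,-1,1,0,0,0,0,0 for degrees 0…8.
Multiplying by (1 - x + x⁵) gives running coefficients 3,-5,1,2,-1,3,-2,-1,1 for degrees 0…8.
Multiplying by (1 + x)² gives running coefficients 3,1,-6,-1,4,3,3,-2,-3 for degrees 0…8.
Finally multiplying by (1 + x + x⁶), the product of all factors after the first has coefficients 3,4,-5,-7,3,7,9,2,-11 for degrees 0…8.
[x⁸] = 1·(-11) + 1·3 + 1·(-5) = -13.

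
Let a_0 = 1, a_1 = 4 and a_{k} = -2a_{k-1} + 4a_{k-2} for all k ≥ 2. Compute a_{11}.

The ordinary generating function has denominator 1 + 2z - 4z^2.
Iterating the recurrence: a_0,…,a_{11} = 1, 4, -4, 24, -64, 224, -704, 2304, -7424, 24064, -77824, 251904.

251904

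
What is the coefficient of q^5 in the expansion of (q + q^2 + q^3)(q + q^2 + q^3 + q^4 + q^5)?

3

(q + q^2 + q^3) has coefficients 0,1,1,1 for degrees 0…3.
(q + q^2 + q^3 + q^4 + q^5) has coefficients 0,1,1,1,1,1 for degrees 0…5.
[q^5] = 1·1 + 1·1 + 1·1 = 3.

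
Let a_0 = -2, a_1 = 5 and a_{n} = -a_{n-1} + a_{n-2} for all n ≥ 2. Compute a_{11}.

The ordinary generating function has denominator 1 + t - t^2.
Iterating the recurrence: a_0,…,a_{11} = -2, 5, -7, 12, -19, 31, -50, 81, -131, 212, -343, 555.

555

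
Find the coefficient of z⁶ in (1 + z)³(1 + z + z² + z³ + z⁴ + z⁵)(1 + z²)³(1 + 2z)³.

861

(1 + z)³ has coefficients 1,3,3,1 for degrees 0…3.
(1 + z + z² + z³ + z⁴ + z⁵) has coefficients 1,1,1,1,1,1,0 for degrees 0…6.
Multiplying by (1 + z²)³ gives running coefficients 1,1,4,4,7,7,7 for degrees 0…6.
Finally multiplying by (1 + 2z)³, the product of all factors after the first has coefficients 1,7,22,48,87,129,165 for degrees 0…6.
[z⁶] = 1·165 + 3·129 + 3·87 + 1·48 = 861.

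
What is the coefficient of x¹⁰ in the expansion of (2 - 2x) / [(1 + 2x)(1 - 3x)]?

The denominator gives the recurrence a_n = a_(n−1) + 6a_(n−2) for n ≥ 2; the numerator fixes a_0 = 2, a_1 = 0.
Iterating: 2, 0, 12, 12, 84, 156, 660, 1596, 5556, 15132, 48468, so a_10 = 48468.

48468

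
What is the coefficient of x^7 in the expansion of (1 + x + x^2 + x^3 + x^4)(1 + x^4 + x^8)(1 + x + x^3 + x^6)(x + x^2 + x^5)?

10

(1 + x + x^2 + x^3 + x^4) has coefficients 1,1,1,1,1 for degrees 0…4.
(1 + x^4 + x^8) has coefficients 1,0,0,0,1,0,0,0 for degrees 0…7.
Multiplying by (1 + x + x^3 + x^6) gives running coefficients 1,1,0,1,1,1,1,1 for degrees 0…7.
Finally multiplying by (x + x^2 + x^5), the product of all factors after the first has coefficients 0,1,2,1,1,3,3,2 for degrees 0…7.
[x^7] = 1·2 + 1·3 + 1·3 + 1·1 + 1·1 = 10.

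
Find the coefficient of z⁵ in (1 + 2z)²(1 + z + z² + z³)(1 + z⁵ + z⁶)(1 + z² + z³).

23

(1 + 2z)² has coefficients 1,4,4 for degrees 0…2.
(1 + z + z² + z³) has coefficients 1,1,1,1,0,0 for degrees 0…5.
Multiplying by (1 + z⁵ + z⁶) gives running coefficients 1,1,1,1,0,1 for degrees 0…5.
Finally multiplying by (1 + z² + z³), the product of all factors after the first has coefficients 1,1,2,3,2,3 for degrees 0…5.
[z⁵] = 1·3 + 4·2 + 4·3 = 23.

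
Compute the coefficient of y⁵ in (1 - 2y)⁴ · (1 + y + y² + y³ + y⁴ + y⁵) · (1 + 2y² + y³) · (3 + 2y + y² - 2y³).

(1 - 2y)⁴ has coefficients 1,-8,24,-32,16 for degrees 0…4.
(1 + y + y² + y³ + y⁴ + y⁵) has coefficients 1,1,1,1,1,1 for degrees 0…5.
Multiplying by (1 + 2y² + y³) gives running coefficients 1,1,3,4,4,4 for degrees 0…5.
Finally multiplying by (3 + 2y + y² - 2y³), the product of all factors after the first has coefficients 3,5,12,17,21,18 for degrees 0…5.
[y⁵] = 1·18 − 8·21 + 24·17 − 32·12 + 16·5 = -46.

-46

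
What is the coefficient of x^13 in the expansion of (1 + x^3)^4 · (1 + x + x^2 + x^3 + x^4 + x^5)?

5

(1 + x^3)^4 has coefficients 1,0,0,4,0,0,6,0,0,4,0,0,1 for degrees 0…12.
(1 + x + x^2 + x^3 + x^4 + x^5) has coefficients 1,1,1,1,1,1,0,0,0,0,0,0,0,0 for degrees 0…13.
[x^13] = 1·0 + 4·0 + 6·0 + 4·1 + 1·1 = 5.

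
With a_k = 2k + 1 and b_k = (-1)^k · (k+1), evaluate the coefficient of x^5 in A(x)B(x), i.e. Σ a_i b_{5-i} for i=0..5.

Write out a_i and b_{5-i} for i = 0,…,5 and sum the products.
Σ = 1·(-6) + 3·5 + 5·(-4) + 7·3 + 9·(-2) + 11·1 = 3.

3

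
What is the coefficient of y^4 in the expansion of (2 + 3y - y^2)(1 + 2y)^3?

(2 + 3y - y^2) has coefficients 2,3,-1 for degrees 0…2.
(1 + 2y)^3 has coefficients 1,6,12,8,0 for degrees 0…4.
[y^4] = 2·0 + 3·8 − 1·12 = 12.

12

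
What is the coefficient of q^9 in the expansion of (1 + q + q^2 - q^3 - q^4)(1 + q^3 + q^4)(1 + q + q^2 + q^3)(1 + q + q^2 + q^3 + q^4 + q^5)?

7

(1 + q + q^2 - q^3 - q^4) has coefficients 1,1,1,-1,-1 for degrees 0…4.
(1 + q^3 + q^4) has coefficients 1,0,0,1,1,0,0,0,0,0 for degrees 0…9.
Multiplying by (1 + q + q^2 + q^3) gives running coefficients 1,1,1,2,2,2,2,1,0,0 for degrees 0…9.
Finally multiplying by (1 + q + q^2 + q^3 + q^4 + q^5), the product of all factors after the first has coefficients 1,2,3,5,7,9,10,10,9,7 for degrees 0…9.
[q^9] = 1·7 + 1·9 + 1·10 − 1·10 − 1·9 = 7.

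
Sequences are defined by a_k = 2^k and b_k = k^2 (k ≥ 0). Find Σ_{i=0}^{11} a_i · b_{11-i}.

The convolution is the t^11 coefficient of A(t)B(t).
Σ = 1·121 + 2·100 + 4·81 + 8·64 + 16·49 + 32·36 + 64·25 + 128·16 + 256·9 + 512·4 + 1024·1 + 2048·0 = 12117.

12117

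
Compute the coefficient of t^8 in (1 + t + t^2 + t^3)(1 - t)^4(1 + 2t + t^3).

(1 + t + t^2 + t^3) has coefficients 1,1,1,1 for degrees 0…3.
(1 - t)^4 has coefficients 1,-4,6,-4,1,0,0,0,0 for degrees 0…8.
Finally multiplying by (1 + 2t + t^3), the product of all factors after the first has coefficients 1,-2,-2,9,-11,8,-4,1,0 for degrees 0…8.
[t^8] = 1·0 + 1·1 + 1·(-4) + 1·8 = 5.

5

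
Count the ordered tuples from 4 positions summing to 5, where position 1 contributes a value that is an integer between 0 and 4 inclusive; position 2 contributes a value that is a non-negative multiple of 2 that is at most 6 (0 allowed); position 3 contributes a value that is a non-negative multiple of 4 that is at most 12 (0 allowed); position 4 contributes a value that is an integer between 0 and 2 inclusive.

The generating function for the choices is (1 + t + t^2 + t^3 + t^4)·(1 + t^2 + t^4 + t^6)·(1 + t^4 + t^8 + t^12)·(1 + t + t^2); the count is [t^5].
(1 + t + t^2 + t^3 + t^4) has coefficients 1,1,1,1,1 for degrees 0…4.
(1 + t^2 + t^4 + t^6) has coefficients 1,0,1,0,1,0 for degrees 0…5.
Multiplying by (1 + t^4 + t^8 + t^12) gives running coefficients 1,0,1,0,2,0 for degrees 0…5.
Finally multiplying by (1 + t + t^2), the product of all factors after the first has coefficients 1,1,2,1,3,2 for degrees 0…5.
[t^5] = 1·2 + 1·3 + 1·1 + 1·2 + 1·1 = 9.

9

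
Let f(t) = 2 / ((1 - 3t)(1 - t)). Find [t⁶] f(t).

The denominator gives the recurrence a_n = 4a_(n−1) − 3a_(n−2) for n ≥ 2; the numerator fixes a_0 = 2, a_1 = 8.
Iterating: 2, 8, 26, 80, 242, 728, 2186, so a_6 = 2186.

2186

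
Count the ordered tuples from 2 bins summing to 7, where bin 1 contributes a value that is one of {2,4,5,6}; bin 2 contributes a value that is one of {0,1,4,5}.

The generating function for the choices is (t^2 + t^4 + t^5 + t^6)·(1 + t + t^4 + t^5); the count is [t^7].
(t^2 + t^4 + t^5 + t^6) has coefficients 0,0,1,0,1,1,1 for degrees 0…6.
(1 + t + t^4 + t^5) has coefficients 1,1,0,0,1,1,0,0 for degrees 0…7.
[t^7] = 1·1 + 1·0 + 1·0 + 1·1 = 2.

2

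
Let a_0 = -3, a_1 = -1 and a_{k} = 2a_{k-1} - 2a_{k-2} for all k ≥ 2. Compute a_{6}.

The ordinary generating function has denominator 1 - 2y + 2y^2.
Iterating the recurrence: a_0,…,a_{6} = -3, -1, 4, 10, 12, 4, -16.

-16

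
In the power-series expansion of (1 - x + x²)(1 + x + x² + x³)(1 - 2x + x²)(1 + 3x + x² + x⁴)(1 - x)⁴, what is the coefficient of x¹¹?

23

(1 - x + x²) has coefficients 1,-1,1 for degrees 0…2.
(1 + x + x² + x³) has coefficients 1,1,1,1,0,0,0,0,0,0,0,0 for degrees 0…11.
Multiplying by (1 - 2x + x²) gives running coefficients 1,-1,0,0,-1,1,0,0,0,0,0,0 for degrees 0…11.
Multiplying by (1 + 3x + x² + x⁴) gives running coefficients 1,2,-2,-1,0,-3,2,1,-1,1,0,0 for degrees 0…11.
Finally multiplying by (1 - x)⁴, the product of all factors after the first has coefficients 1,-2,-4,15,-15,1,16,-26,19,0,-12,11 for degrees 0…11.
[x¹¹] = 1·11 − 1·(-12) + 1·0 = 23.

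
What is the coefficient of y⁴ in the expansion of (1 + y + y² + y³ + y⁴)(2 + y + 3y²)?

6

(1 + y + y² + y³ + y⁴) has coefficients 1,1,1,1,1 for degrees 0…4.
(2 + y + 3y²) has coefficients 2,1,3,0,0 for degrees 0…4.
[y⁴] = 1·0 + 1·0 + 1·3 + 1·1 + 1·2 = 6.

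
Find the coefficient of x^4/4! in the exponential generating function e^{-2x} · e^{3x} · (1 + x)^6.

The EGF product rule gives c_4 = Σ_{k_1+k_2+k_3=4} C(4; k_1,k_2,k_3) · ∏ g_i(k_i), where e^{-2x} gives (-2)^k; e^{3x} gives (3)^k; (1+x)^6 gives the falling factorial (6)_k.
g_1(k) for k = 0…4: 1, -2, 4, -8, 16.
g_2(k) for k = 0…4: 1, 3, 9, 27, 81.
g_3(k) for k = 0…4: 1, 6, 30, 120, 360.
First combine the last two factors: h(k) = Σ_j C(k,j)·g_2(j)·g_3(k−j) for k = 0…4: 1, 9, 75, 579, 4149.
c_4 = Σ_k C(4,k)·g_1(k)·h(4−k) = 1·1·4149 + 4·(-2)·579 + 6·4·75 + 4·(-8)·9 + 1·16·1 = 4149 − 4632 + 1800 − 288 + 16 = 1045.

1045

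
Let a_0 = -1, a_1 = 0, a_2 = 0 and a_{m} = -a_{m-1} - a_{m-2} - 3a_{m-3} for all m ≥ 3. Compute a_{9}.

The ordinary generating function has denominator 1 + z + z^2 + 3z^3.
Iterating the recurrence: a_0,…,a_{9} = -1, 0, 0, 3, -3, 0, -6, 15, -9, 12.

12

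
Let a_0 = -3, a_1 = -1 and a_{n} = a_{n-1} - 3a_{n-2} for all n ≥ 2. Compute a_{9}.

The ordinary generating function has denominator 1 - y + 3y^2.
Iterating the recurrence: a_0,…,a_{9} = -3, -1, 8, 11, -13, -46, -7, 131, 152, -241.

-241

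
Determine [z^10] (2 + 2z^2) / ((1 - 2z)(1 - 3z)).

388540

The denominator gives the recurrence a_n = 5a_(n−1) − 6a_(n−2) for n ≥ 3; the numerator fixes a_0 = 2, a_1 = 10, a_2 = 40.
Iterating: 2, 10, 40, 140, 460, 1460, 4540, 13940, 42460, 128660, 388540, so a_10 = 388540.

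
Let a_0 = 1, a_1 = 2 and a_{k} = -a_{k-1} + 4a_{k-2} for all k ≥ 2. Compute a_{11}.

3462

The ordinary generating function has denominator 1 + q - 4q^2.
Iterating the recurrence: a_0,…,a_{11} = 1, 2, 2, 6, 2, 22, -14, 102, -158, 566, -1198, 3462.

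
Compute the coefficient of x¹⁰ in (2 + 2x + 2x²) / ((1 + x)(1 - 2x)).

2390

The denominator gives the recurrence a_n = a_(n−1) + 2a_(n−2) for n ≥ 3; the numerator fixes a_0 = 2, a_1 = 4, a_2 = 10.
Iterating: 2, 4, 10, 18, 38, 74, 150, 298, 598, 1194, 2390, so a_10 = 2390.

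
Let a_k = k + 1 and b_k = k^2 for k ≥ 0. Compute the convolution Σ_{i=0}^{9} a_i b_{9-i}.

This is [x^9] in the product of the two ordinary generating functions.
Σ = 1·81 + 2·64 + 3·49 + 4·36 + 5·25 + 6·16 + 7·9 + 8·4 + 9·1 + 10·0 = 825.

825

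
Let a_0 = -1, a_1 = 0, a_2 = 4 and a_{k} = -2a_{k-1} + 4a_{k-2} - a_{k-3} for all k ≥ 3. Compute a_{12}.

The ordinary generating function has denominator 1 + 2z - 4z^2 + z^3.
Iterating the recurrence: a_0,…,a_{12} = -1, 0, 4, -7, 30, -92, 311, -1020, 3376, -11143, 36810, -121568, 401519.

401519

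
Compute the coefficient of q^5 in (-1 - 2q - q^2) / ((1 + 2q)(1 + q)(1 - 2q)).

The denominator gives the recurrence a_n = −a_(n−1) + 4a_(n−2) + 4a_(n−3) for n ≥ 3; the numerator fixes a_0 = -1, a_1 = -1, a_2 = -4.
Iterating: -1, -1, -4, -4, -16, -16, so a_5 = -16.

-16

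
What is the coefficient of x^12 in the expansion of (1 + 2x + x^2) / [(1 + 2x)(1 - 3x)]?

567280

The denominator gives the recurrence a_n = a_(n−1) + 6a_(n−2) for n ≥ 3; the numerator fixes a_0 = 1, a_1 = 3, a_2 = 10.
Iterating: 1, 3, 10, 28, 88, 256, 784, 2320, 7024, 20944, 63088, 188752, 567280, so a_12 = 567280.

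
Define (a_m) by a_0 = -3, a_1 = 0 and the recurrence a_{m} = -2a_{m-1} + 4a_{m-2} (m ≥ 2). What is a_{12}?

The ordinary generating function has denominator 1 + 2q - 4q^2.
Iterating the recurrence: a_0,…,a_{12} = -3, 0, -12, 24, -96, 288, -960, 3072, -9984, 32256, -104448, 337920, -1093632.

-1093632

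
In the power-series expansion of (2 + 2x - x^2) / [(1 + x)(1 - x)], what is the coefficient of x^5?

The denominator gives the recurrence a_n = a_(n−2) for n ≥ 3; the numerator fixes a_0 = 2, a_1 = 2, a_2 = 1.
Iterating: 2, 2, 1, 2, 1, 2, so a_5 = 2.

2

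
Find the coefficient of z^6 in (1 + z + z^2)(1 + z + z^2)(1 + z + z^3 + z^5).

4

(1 + z + z^2) has coefficients 1,1,1 for degrees 0…2.
(1 + z + z^2) has coefficients 1,1,1,0,0,0,0 for degrees 0…6.
Finally multiplying by (1 + z + z^3 + z^5), the product of all factors after the first has coefficients 1,2,2,2,1,2,1 for degrees 0…6.
[z^6] = 1·1 + 1·2 + 1·1 = 4.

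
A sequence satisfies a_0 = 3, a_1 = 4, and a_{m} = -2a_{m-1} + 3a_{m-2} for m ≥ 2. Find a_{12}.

The ordinary generating function has denominator 1 + 2t - 3t^2.
Iterating the recurrence: a_0,…,a_{12} = 3, 4, 1, 10, -17, 64, -179, 550, -1637, 4924, -14759, 44290, -132857.

-132857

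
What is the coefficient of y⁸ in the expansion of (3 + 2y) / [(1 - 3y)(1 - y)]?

36083

The denominator gives the recurrence a_n = 4a_(n−1) − 3a_(n−2) for n ≥ 2; the numerator fixes a_0 = 3, a_1 = 14.
Iterating: 3, 14, 47, 146, 443, 1334, 4007, 12026, 36083, so a_8 = 36083.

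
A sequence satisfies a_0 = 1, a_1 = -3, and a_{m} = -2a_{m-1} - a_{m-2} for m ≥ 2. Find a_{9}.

-19

The ordinary generating function has denominator 1 + 2x + x^2.
Iterating the recurrence: a_0,…,a_{9} = 1, -3, 5, -7, 9, -11, 13, -15, 17, -19.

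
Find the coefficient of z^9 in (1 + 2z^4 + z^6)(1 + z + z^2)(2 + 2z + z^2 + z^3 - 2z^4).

(1 + 2z^4 + z^6) has coefficients 1,0,0,0,2,0,1 for degrees 0…6.
(1 + z + z^2) has coefficients 1,1,1,0,0,0,0,0,0,0 for degrees 0…9.
Finally multiplying by (2 + 2z + z^2 + z^3 - 2z^4), the product of all factors after the first has coefficients 2,4,5,4,0,-1,-2,0,0,0 for degrees 0…9.
[z^9] = 1·0 + 2·(-1) + 1·4 = 2.

2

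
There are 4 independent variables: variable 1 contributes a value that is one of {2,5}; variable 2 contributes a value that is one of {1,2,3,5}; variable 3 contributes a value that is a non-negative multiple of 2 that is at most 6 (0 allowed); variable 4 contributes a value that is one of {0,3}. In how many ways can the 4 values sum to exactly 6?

The generating function for the choices is (q^2 + q^5)·(q + q^2 + q^3 + q^5)·(1 + q^2 + q^4 + q^6)·(1 + q^3); the count is [q^6].
(q^2 + q^5) has coefficients 0,0,1,0,0,1 for degrees 0…5.
(q + q^2 + q^3 + q^5) has coefficients 0,1,1,1,0,1,0 for degrees 0…6.
Multiplying by (1 + q^2 + q^4 + q^6) gives running coefficients 0,1,1,2,1,3,1 for degrees 0…6.
Finally multiplying by (1 + q^3), the product of all factors after the first has coefficients 0,1,1,2,2,4,3 for degrees 0…6.
[q^6] = 1·2 + 1·1 = 3.

3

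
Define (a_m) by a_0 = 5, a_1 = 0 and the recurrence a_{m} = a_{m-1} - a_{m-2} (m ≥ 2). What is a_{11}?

The ordinary generating function has denominator 1 - y + y^2.
Iterating the recurrence: a_0,…,a_{11} = 5, 0, -5, -5, 0, 5, 5, 0, -5, -5, 0, 5.

5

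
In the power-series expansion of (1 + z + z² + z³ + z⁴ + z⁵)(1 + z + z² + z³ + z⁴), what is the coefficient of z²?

(1 + z + z² + z³ + z⁴ + z⁵) has coefficients 1,1,1 for degrees 0…2.
(1 + z + z² + z³ + z⁴) has coefficients 1,1,1 for degrees 0…2.
[z²] = 1·1 + 1·1 + 1·1 = 3.

3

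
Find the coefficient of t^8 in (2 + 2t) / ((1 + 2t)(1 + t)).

The denominator gives the recurrence a_n = −3a_(n−1) − 2a_(n−2) for n ≥ 3; the numerator fixes a_0 = 2, a_1 = -4, a_2 = 8.
Iterating: 2, -4, 8, -16, 32, -64, 128, -256, 512, so a_8 = 512.

512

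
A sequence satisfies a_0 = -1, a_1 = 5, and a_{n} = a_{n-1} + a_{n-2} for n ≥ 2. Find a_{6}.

The ordinary generating function has denominator 1 - t - t^2.
Iterating the recurrence: a_0,…,a_{6} = -1, 5, 4, 9, 13, 22, 35.

35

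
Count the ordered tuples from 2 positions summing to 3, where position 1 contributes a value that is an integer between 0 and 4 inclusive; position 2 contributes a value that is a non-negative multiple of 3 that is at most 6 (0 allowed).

The generating function for the choices is (1 + q + q² + q³ + q⁴)·(1 + q³ + q⁶); the count is [q³].
(1 + q + q² + q³ + q⁴) has coefficients 1,1,1,1 for degrees 0…3.
(1 + q³ + q⁶) has coefficients 1,0,0,1 for degrees 0…3.
[q³] = 1·1 + 1·0 + 1·0 + 1·1 = 2.

2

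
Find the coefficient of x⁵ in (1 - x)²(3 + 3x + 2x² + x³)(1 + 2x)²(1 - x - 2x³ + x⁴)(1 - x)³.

-28

(1 - x)² has coefficients 1,-2,1 for degrees 0…2.
(3 + 3x + 2x² + x³) has coefficients 3,3,2,1,0,0 for degrees 0…5.
Multiplying by (1 + 2x)² gives running coefficients 3,15,26,21,12,4 for degrees 0…5.
Multiplying by (1 - x - 2x³ + x⁴) gives running coefficients 3,12,11,-11,-36,-45 for degrees 0…5.
Finally multiplying by (1 - x)³, the product of all factors after the first has coefficients 3,3,-16,-11,18,19 for degrees 0…5.
[x⁵] = 1·19 − 2·18 + 1·(-11) = -28.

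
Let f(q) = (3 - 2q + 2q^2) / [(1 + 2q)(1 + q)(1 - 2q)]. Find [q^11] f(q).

-7507

Partial fractions give a closed form: a_n = (9/2)·(-2)^n + (-7/3)·(-1)^n + (5/6)·2^n.
At n = 11: a_11 = -7507.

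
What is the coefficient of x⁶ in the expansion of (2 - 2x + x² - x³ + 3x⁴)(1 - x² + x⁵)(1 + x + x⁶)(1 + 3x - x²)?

(2 - 2x + x² - x³ + 3x⁴) has coefficients 2,-2,1,-1,3 for degrees 0…4.
(1 - x² + x⁵) has coefficients 1,0,-1,0,0,1,0 for degrees 0…6.
Multiplying by (1 + x + x⁶) gives running coefficients 1,1,-1,-1,0,1,2 for degrees 0…6.
Finally multiplying by (1 + 3x - x²), the product of all factors after the first has coefficients 1,4,1,-5,-2,2,5 for degrees 0…6.
[x⁶] = 2·5 − 2·2 + 1·(-2) − 1·(-5) + 3·1 = 12.

12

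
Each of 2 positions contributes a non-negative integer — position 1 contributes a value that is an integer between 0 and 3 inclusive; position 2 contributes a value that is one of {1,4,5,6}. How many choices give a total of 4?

The generating function for the choices is (1 + y + y^2 + y^3)·(y + y^4 + y^5 + y^6); the count is [y^4].
(1 + y + y^2 + y^3) has coefficients 1,1,1,1 for degrees 0…3.
(y + y^4 + y^5 + y^6) has coefficients 0,1,0,0,1 for degrees 0…4.
[y^4] = 1·1 + 1·0 + 1·0 + 1·1 = 2.

2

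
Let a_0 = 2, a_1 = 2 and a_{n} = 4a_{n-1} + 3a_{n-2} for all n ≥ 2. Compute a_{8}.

134978

The ordinary generating function has denominator 1 - 4z - 3z^2.
Iterating the recurrence: a_0,…,a_{8} = 2, 2, 14, 62, 290, 1346, 6254, 29054, 134978.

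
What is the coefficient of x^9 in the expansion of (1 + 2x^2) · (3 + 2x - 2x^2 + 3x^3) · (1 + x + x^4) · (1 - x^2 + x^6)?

(1 + 2x^2) has coefficients 1,0,2 for degrees 0…2.
(3 + 2x - 2x^2 + 3x^3) has coefficients 3,2,-2,3,0,0,0,0,0,0 for degrees 0…9.
Multiplying by (1 + x + x^4) gives running coefficients 3,5,0,1,6,2,-2,3,0,0 for degrees 0…9.
Finally multiplying by (1 - x^2 + x^6), the product of all factors after the first has coefficients 3,5,-3,-4,6,1,-5,6,2,-2 for degrees 0…9.
[x^9] = 1·(-2) + 2·6 = 10.

10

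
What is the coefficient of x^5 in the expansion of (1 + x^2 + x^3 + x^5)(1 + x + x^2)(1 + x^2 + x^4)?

(1 + x^2 + x^3 + x^5) has coefficients 1,0,1,1,0,1 for degrees 0…5.
(1 + x + x^2) has coefficients 1,1,1,0,0,0 for degrees 0…5.
Finally multiplying by (1 + x^2 + x^4), the product of all factors after the first has coefficients 1,1,2,1,2,1 for degrees 0…5.
[x^5] = 1·1 + 1·1 + 1·2 + 1·1 = 5.

5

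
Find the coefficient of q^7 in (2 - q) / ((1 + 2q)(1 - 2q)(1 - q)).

85

Partial fractions give a closed form: a_n = (5/6)·(-2)^n + (3/2)·2^n + (-1/3)·1^n.
At n = 7: a_7 = 85.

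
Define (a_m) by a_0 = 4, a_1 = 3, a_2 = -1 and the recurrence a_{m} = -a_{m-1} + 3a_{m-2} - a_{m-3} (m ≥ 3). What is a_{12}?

-14556

The ordinary generating function has denominator 1 + z - 3z^2 + z^3.
Iterating the recurrence: a_0,…,a_{12} = 4, 3, -1, 6, -12, 31, -73, 178, -428, 1035, -2497, 6030, -14556.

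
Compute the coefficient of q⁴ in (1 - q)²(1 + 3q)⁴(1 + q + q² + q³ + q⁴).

-27

(1 - q)² has coefficients 1,-2,1 for degrees 0…2.
(1 + 3q)⁴ has coefficients 1,12,54,108,81 for degrees 0…4.
Finally multiplying by (1 + q + q² + q³ + q⁴), the product of all factors after the first has coefficients 1,13,67,175,256 for degrees 0…4.
[q⁴] = 1·256 − 2·175 + 1·67 = -27.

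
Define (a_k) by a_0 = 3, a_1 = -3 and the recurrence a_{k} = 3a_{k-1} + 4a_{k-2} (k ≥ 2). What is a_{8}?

The ordinary generating function has denominator 1 - 3x - 4x^2.
Iterating the recurrence: a_0,…,a_{8} = 3, -3, 3, -3, 3, -3, 3, -3, 3.

3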